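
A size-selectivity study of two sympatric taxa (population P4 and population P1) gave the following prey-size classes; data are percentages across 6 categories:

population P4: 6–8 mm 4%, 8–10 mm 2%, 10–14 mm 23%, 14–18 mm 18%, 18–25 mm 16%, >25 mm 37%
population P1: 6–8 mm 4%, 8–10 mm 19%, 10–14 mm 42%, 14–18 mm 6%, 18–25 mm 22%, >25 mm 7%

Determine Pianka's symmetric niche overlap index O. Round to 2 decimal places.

0.67

Convert percentages to proportions (divide by 100).
Σ p₁ᵢp₂ᵢ = 0.0016 + 0.0038 + 0.0966 + 0.0108 + 0.0352 + 0.0259 = 0.1739
Σp_1ᵢ² = 0.04² + 0.02² + 0.23² + 0.18² + 0.16² + 0.37² = 0.0016 + 0.0004 + 0.0529 + 0.0324 + 0.0256 + 0.1369 = 0.2498
Σp_2ᵢ² = 0.04² + 0.19² + 0.42² + 0.06² + 0.22² + 0.07² = 0.0016 + 0.0361 + 0.1764 + 0.0036 + 0.0484 + 0.0049 = 0.2710
O = 0.1739 / √(0.2498 × 0.2710) = 0.1739 / 0.26018 = 0.6684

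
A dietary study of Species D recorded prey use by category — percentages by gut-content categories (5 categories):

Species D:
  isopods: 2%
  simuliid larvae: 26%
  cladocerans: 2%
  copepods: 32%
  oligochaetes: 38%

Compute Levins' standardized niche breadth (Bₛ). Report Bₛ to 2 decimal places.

Convert percentages to proportions (divide by 100).
Σpᵢ² = 0.02² + 0.26² + 0.02² + 0.32² + 0.38² = 0.0004 + 0.0676 + 0.0004 + 0.1024 + 0.1444 = 0.3152
B = 1 / 0.3152 = 3.1726
Bₛ = (B − 1)/(n − 1) = (3.1726 − 1)/(5 − 1) = 2.1726/4 = 0.5432

0.54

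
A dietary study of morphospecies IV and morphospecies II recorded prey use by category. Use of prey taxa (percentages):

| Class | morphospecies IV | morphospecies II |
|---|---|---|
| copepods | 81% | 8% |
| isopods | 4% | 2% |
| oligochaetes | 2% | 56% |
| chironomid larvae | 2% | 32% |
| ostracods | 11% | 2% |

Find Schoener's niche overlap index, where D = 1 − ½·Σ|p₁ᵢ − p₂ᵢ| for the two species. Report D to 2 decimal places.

0.16

Convert percentages to proportions (divide by 100).
Σ|p₁ᵢ − p₂ᵢ| = 0.73 + 0.02 + 0.54 + 0.30 + 0.09 = 1.68
D = 1 − ½ × 1.68 = 1 − 0.840 = 0.1600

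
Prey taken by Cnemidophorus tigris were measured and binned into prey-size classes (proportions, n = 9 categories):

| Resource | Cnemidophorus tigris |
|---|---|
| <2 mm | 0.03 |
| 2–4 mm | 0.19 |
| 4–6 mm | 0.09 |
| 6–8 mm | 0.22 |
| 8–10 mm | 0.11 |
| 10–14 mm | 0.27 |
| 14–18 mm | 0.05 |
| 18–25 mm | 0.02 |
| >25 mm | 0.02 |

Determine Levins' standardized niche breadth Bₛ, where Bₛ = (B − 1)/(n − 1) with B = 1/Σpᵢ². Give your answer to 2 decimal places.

0.56

Σpᵢ² = 0.03² + 0.19² + 0.09² + 0.22² + 0.11² + 0.27² + 0.05² + 0.02² + 0.02² = 0.0009 + 0.0361 + 0.0081 + 0.0484 + 0.0121 + 0.0729 + 0.0025 + 0.0004 + 0.0004 = 0.1818
B = 1 / 0.1818 = 5.5006
Bₛ = (B − 1)/(n − 1) = (5.5006 − 1)/(9 − 1) = 4.5006/8 = 0.5626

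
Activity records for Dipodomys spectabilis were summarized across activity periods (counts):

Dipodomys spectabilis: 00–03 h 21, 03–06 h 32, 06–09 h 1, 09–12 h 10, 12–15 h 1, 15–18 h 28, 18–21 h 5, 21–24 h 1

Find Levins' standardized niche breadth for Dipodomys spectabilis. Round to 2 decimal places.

Proportions for Dipodomys spectabilis (n=99): 21/99=0.2121, 32/99=0.3232, 1/99=0.0101, 10/99=0.1010, 1/99=0.0101, 28/99=0.2828, 5/99=0.0505, 1/99=0.0101
Σpᵢ² = 0.2121² + 0.3232² + 0.0101² + 0.1010² + 0.0101² + 0.2828² + 0.0505² + 0.0101² = 0.044986 + 0.104458 + 0.000102 + 0.010201 + 0.000102 + 0.079976 + 0.002550 + 0.000102 = 0.242477
B = 1 / 0.242477 = 4.1241
Bₛ = (B − 1)/(n − 1) = (4.1241 − 1)/(8 − 1) = 3.1241/7 = 0.4463

0.45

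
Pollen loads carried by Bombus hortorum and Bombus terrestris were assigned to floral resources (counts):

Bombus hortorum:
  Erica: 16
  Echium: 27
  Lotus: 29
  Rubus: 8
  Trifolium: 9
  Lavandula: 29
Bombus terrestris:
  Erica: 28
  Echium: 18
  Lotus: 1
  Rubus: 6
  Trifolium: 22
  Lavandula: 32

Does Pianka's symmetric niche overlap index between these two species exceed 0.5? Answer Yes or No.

Proportions for Bombus hortorum (n=118): 16/118=0.1356, 27/118=0.2288, 29/118=0.2458, 8/118=0.0678, 9/118=0.0763, 29/118=0.2458
Proportions for Bombus terrestris (n=107): 28/107=0.2617, 18/107=0.1682, 1/107=0.0093, 6/107=0.0561, 22/107=0.2056, 32/107=0.2991
Σ p₁ᵢp₂ᵢ = 0.035487 + 0.038484 + 0.002286 + 0.003804 + 0.015687 + 0.073519 = 0.169267
Σp_1ᵢ² = 0.1356² + 0.2288² + 0.2458² + 0.0678² + 0.0763² + 0.2458² = 0.018387 + 0.052349 + 0.060418 + 0.004597 + 0.005822 + 0.060418 = 0.201991
Σp_2ᵢ² = 0.2617² + 0.1682² + 0.0093² + 0.0561² + 0.2056² + 0.2991² = 0.068487 + 0.028291 + 0.000086 + 0.003147 + 0.042271 + 0.089461 = 0.231743
O = 0.169267 / √(0.201991 × 0.231743) = 0.169267 / 0.2163562 = 0.7824
O = 0.7824 > 0.5 → Yes.

Yes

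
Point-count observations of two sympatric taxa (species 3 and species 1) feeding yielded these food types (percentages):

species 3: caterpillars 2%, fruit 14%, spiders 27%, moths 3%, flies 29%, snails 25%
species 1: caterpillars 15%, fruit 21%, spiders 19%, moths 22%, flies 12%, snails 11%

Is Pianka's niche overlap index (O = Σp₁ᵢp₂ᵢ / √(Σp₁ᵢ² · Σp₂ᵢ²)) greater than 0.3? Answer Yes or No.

Yes

Convert percentages to proportions (divide by 100).
Σ p₁ᵢp₂ᵢ = 0.0030 + 0.0294 + 0.0513 + 0.0066 + 0.0348 + 0.0275 = 0.1526
Σp_1ᵢ² = 0.02² + 0.14² + 0.27² + 0.03² + 0.29² + 0.25² = 0.0004 + 0.0196 + 0.0729 + 0.0009 + 0.0841 + 0.0625 = 0.2404
Σp_2ᵢ² = 0.15² + 0.21² + 0.19² + 0.22² + 0.12² + 0.11² = 0.0225 + 0.0441 + 0.0361 + 0.0484 + 0.0144 + 0.0121 = 0.1776
O = 0.1526 / √(0.2404 × 0.1776) = 0.1526 / 0.20663 = 0.7385
O = 0.7385 > 0.3 → Yes.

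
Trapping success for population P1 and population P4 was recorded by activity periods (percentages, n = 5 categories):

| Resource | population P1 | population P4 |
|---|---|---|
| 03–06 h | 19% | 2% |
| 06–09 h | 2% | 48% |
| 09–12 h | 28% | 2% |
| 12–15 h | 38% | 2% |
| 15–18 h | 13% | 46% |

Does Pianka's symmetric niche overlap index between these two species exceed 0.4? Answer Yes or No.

No

Convert percentages to proportions (divide by 100).
Σ p₁ᵢp₂ᵢ = 0.0038 + 0.0096 + 0.0056 + 0.0076 + 0.0598 = 0.0864
Σp_1ᵢ² = 0.19² + 0.02² + 0.28² + 0.38² + 0.13² = 0.0361 + 0.0004 + 0.0784 + 0.1444 + 0.0169 = 0.2762
Σp_2ᵢ² = 0.02² + 0.48² + 0.02² + 0.02² + 0.46² = 0.0004 + 0.2304 + 0.0004 + 0.0004 + 0.2116 = 0.4432
O = 0.0864 / √(0.2762 × 0.4432) = 0.0864 / 0.34987 = 0.2469
O = 0.2469 < 0.4 → No.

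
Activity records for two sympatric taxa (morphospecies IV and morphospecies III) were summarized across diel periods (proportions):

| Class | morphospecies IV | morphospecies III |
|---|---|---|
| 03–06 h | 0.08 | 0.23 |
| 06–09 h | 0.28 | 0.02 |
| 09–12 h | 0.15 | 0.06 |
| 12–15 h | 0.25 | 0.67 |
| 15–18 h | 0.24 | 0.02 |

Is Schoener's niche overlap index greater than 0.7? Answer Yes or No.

No

Σ|p₁ᵢ − p₂ᵢ| = 0.15 + 0.26 + 0.09 + 0.42 + 0.22 = 1.14
D = 1 − ½ × 1.14 = 1 − 0.570 = 0.4300
D = 0.4300 < 0.7 → No.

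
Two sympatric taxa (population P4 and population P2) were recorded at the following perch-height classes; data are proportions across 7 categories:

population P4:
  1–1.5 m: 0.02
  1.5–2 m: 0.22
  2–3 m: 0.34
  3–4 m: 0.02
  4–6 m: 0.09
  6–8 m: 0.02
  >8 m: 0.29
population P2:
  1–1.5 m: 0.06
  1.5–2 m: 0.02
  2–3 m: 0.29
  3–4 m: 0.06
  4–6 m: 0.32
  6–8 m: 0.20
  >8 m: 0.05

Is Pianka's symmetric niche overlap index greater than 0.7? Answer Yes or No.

No

Σ p₁ᵢp₂ᵢ = 0.0012 + 0.0044 + 0.0986 + 0.0012 + 0.0288 + 0.0040 + 0.0145 = 0.1527
Σp_1ᵢ² = 0.02² + 0.22² + 0.34² + 0.02² + 0.09² + 0.02² + 0.29² = 0.0004 + 0.0484 + 0.1156 + 0.0004 + 0.0081 + 0.0004 + 0.0841 = 0.2574
Σp_2ᵢ² = 0.06² + 0.02² + 0.29² + 0.06² + 0.32² + 0.20² + 0.05² = 0.0036 + 0.0004 + 0.0841 + 0.0036 + 0.1024 + 0.0400 + 0.0025 = 0.2366
O = 0.1527 / √(0.2574 × 0.2366) = 0.1527 / 0.24678 = 0.6188
O = 0.6188 < 0.7 → No.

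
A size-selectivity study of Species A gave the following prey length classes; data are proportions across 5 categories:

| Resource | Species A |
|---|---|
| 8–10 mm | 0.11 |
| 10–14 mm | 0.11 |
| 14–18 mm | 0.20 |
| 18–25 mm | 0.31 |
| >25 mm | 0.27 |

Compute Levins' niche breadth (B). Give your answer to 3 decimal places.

4.288

Σpᵢ² = 0.11² + 0.11² + 0.20² + 0.31² + 0.27² = 0.0121 + 0.0121 + 0.0400 + 0.0961 + 0.0729 = 0.2332
B = 1 / 0.2332 = 4.28816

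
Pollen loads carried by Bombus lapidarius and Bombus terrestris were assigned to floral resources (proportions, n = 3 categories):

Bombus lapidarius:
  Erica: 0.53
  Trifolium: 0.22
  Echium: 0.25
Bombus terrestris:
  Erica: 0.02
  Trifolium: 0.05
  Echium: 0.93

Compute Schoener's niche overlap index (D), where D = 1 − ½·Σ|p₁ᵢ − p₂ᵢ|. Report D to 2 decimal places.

Σ|p₁ᵢ − p₂ᵢ| = 0.51 + 0.17 + 0.68 = 1.36
D = 1 − ½ × 1.36 = 1 − 0.680 = 0.3200

0.32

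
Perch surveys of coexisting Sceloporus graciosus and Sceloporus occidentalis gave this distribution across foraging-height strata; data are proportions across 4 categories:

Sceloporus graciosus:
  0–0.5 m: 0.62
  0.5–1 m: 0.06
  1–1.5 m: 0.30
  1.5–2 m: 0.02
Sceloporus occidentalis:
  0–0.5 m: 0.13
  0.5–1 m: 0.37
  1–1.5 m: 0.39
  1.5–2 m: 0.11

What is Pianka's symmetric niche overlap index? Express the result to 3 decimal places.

0.569

Σ p₁ᵢp₂ᵢ = 0.0806 + 0.0222 + 0.1170 + 0.0022 = 0.2220
Σp_1ᵢ² = 0.62² + 0.06² + 0.30² + 0.02² = 0.3844 + 0.0036 + 0.0900 + 0.0004 = 0.4784
Σp_2ᵢ² = 0.13² + 0.37² + 0.39² + 0.11² = 0.0169 + 0.1369 + 0.1521 + 0.0121 = 0.3180
O = 0.2220 / √(0.4784 × 0.3180) = 0.2220 / 0.390040 = 0.56917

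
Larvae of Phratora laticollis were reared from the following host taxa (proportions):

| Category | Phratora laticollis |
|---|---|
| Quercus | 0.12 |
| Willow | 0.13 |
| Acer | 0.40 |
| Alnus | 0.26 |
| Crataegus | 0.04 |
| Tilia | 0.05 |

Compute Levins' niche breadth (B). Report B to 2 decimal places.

Σpᵢ² = 0.12² + 0.13² + 0.40² + 0.26² + 0.04² + 0.05² = 0.0144 + 0.0169 + 0.1600 + 0.0676 + 0.0016 + 0.0025 = 0.2630
B = 1 / 0.2630 = 3.8023

3.80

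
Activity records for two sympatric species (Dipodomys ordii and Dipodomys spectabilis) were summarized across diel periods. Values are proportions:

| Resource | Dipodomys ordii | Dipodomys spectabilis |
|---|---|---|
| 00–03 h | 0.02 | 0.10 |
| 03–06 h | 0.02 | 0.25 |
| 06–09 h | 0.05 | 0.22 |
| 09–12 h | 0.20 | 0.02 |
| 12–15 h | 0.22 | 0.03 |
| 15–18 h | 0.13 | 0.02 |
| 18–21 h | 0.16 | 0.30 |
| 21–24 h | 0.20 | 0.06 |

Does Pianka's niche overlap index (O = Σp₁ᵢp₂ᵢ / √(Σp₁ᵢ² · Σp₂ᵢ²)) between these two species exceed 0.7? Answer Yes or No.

Σ p₁ᵢp₂ᵢ = 0.0020 + 0.0050 + 0.0110 + 0.0040 + 0.0066 + 0.0026 + 0.0480 + 0.0120 = 0.0912
Σp_1ᵢ² = 0.02² + 0.02² + 0.05² + 0.20² + 0.22² + 0.13² + 0.16² + 0.20² = 0.0004 + 0.0004 + 0.0025 + 0.0400 + 0.0484 + 0.0169 + 0.0256 + 0.0400 = 0.1742
Σp_2ᵢ² = 0.10² + 0.25² + 0.22² + 0.02² + 0.03² + 0.02² + 0.30² + 0.06² = 0.0100 + 0.0625 + 0.0484 + 0.0004 + 0.0009 + 0.0004 + 0.0900 + 0.0036 = 0.2162
O = 0.0912 / √(0.1742 × 0.2162) = 0.0912 / 0.19407 = 0.4699
O = 0.4699 < 0.7 → No.

No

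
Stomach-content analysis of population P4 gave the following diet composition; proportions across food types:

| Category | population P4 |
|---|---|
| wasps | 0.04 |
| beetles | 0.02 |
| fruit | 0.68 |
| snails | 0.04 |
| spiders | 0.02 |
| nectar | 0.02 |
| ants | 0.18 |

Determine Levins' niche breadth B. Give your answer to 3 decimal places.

Σpᵢ² = 0.04² + 0.02² + 0.68² + 0.04² + 0.02² + 0.02² + 0.18² = 0.0016 + 0.0004 + 0.4624 + 0.0016 + 0.0004 + 0.0004 + 0.0324 = 0.4992
B = 1 / 0.4992 = 2.00321

2.003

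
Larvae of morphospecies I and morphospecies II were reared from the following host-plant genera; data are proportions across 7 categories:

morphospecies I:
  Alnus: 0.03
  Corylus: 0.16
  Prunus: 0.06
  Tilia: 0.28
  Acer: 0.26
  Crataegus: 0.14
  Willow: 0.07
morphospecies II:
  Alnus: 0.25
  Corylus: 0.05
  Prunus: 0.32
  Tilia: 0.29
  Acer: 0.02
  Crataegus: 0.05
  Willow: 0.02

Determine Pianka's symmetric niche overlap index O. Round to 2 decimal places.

Σ p₁ᵢp₂ᵢ = 0.0075 + 0.0080 + 0.0192 + 0.0812 + 0.0052 + 0.0070 + 0.0014 = 0.1295
Σp_1ᵢ² = 0.03² + 0.16² + 0.06² + 0.28² + 0.26² + 0.14² + 0.07² = 0.0009 + 0.0256 + 0.0036 + 0.0784 + 0.0676 + 0.0196 + 0.0049 = 0.2006
Σp_2ᵢ² = 0.25² + 0.05² + 0.32² + 0.29² + 0.02² + 0.05² + 0.02² = 0.0625 + 0.0025 + 0.1024 + 0.0841 + 0.0004 + 0.0025 + 0.0004 = 0.2548
O = 0.1295 / √(0.2006 × 0.2548) = 0.1295 / 0.22608 = 0.5728

0.57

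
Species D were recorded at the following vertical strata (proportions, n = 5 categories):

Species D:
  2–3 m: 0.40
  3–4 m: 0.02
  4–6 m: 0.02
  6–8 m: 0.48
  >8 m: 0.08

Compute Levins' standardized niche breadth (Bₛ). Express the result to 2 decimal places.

0.38

Σpᵢ² = 0.40² + 0.02² + 0.02² + 0.48² + 0.08² = 0.1600 + 0.0004 + 0.0004 + 0.2304 + 0.0064 = 0.3976
B = 1 / 0.3976 = 2.5151
Bₛ = (B − 1)/(n − 1) = (2.5151 − 1)/(5 − 1) = 1.5151/4 = 0.3788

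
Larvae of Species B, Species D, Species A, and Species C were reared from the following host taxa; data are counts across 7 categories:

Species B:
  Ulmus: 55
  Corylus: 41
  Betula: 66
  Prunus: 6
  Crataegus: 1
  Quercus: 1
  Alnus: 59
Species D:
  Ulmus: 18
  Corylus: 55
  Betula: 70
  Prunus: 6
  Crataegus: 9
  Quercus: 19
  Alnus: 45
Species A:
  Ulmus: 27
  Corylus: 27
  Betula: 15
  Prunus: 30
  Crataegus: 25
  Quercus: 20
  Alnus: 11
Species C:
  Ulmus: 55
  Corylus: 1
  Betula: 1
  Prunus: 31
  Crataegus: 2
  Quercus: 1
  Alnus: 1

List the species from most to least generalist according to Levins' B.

Proportions for Species B (n=229): 55/229=0.2402, 41/229=0.1790, 66/229=0.2882, 6/229=0.0262, 1/229=0.0044, 1/229=0.0044, 59/229=0.2576
Proportions for Species D (n=222): 18/222=0.0811, 55/222=0.2477, 70/222=0.3153, 6/222=0.0270, 9/222=0.0405, 19/222=0.0856, 45/222=0.2027
Proportions for Species A (n=155): 27/155=0.1742, 27/155=0.1742, 15/155=0.0968, 30/155=0.1935, 25/155=0.1613, 20/155=0.1290, 11/155=0.0710
Proportions for Species C (n=92): 55/92=0.5978, 1/92=0.0109, 1/92=0.0109, 31/92=0.3370, 2/92=0.0217, 1/92=0.0109, 1/92=0.0109
Σp_Bᵢ² = 0.2402² + 0.1790² + 0.2882² + 0.0262² + 0.0044² + 0.0044² + 0.2576² = 0.057696 + 0.032041 + 0.083059 + 0.000686 + 0.000019 + 0.000019 + 0.066358 = 0.239878
B_B = 1 / 0.239878 = 4.1688
Σp_Dᵢ² = 0.0811² + 0.2477² + 0.3153² + 0.0270² + 0.0405² + 0.0856² + 0.2027² = 0.006577 + 0.061355 + 0.099414 + 0.000729 + 0.001640 + 0.007327 + 0.041087 = 0.218129
B_D = 1 / 0.218129 = 4.5844
Σp_Aᵢ² = 0.1742² + 0.1742² + 0.0968² + 0.1935² + 0.1613² + 0.1290² + 0.0710² = 0.030346 + 0.030346 + 0.009370 + 0.037442 + 0.026018 + 0.016641 + 0.005041 = 0.155204
B_A = 1 / 0.155204 = 6.4431
Σp_Cᵢ² = 0.5978² + 0.0109² + 0.0109² + 0.3370² + 0.0217² + 0.0109² + 0.0109² = 0.357365 + 0.000119 + 0.000119 + 0.113569 + 0.000471 + 0.000119 + 0.000119 = 0.471881
B_C = 1 / 0.471881 = 2.1192
Ranking by B (broadest → narrowest): Species A (6.44) > Species D (4.58) > Species B (4.17) > Species C (2.12)

Species A > Species D > Species B > Species C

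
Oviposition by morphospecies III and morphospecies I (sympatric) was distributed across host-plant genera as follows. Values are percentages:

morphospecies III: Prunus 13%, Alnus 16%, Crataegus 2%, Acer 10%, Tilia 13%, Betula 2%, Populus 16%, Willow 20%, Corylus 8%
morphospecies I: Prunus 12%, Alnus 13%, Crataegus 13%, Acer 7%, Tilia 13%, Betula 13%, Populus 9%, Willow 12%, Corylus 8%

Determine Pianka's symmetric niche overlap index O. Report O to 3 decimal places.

Convert percentages to proportions (divide by 100).
Σ p₁ᵢp₂ᵢ = 0.0156 + 0.0208 + 0.0026 + 0.0070 + 0.0169 + 0.0026 + 0.0144 + 0.0240 + 0.0064 = 0.1103
Σp_1ᵢ² = 0.13² + 0.16² + 0.02² + 0.10² + 0.13² + 0.02² + 0.16² + 0.20² + 0.08² = 0.0169 + 0.0256 + 0.0004 + 0.0100 + 0.0169 + 0.0004 + 0.0256 + 0.0400 + 0.0064 = 0.1422
Σp_2ᵢ² = 0.12² + 0.13² + 0.13² + 0.07² + 0.13² + 0.13² + 0.09² + 0.12² + 0.08² = 0.0144 + 0.0169 + 0.0169 + 0.0049 + 0.0169 + 0.0169 + 0.0081 + 0.0144 + 0.0064 = 0.1158
O = 0.1103 / √(0.1422 × 0.1158) = 0.1103 / 0.128323 = 0.85955

0.860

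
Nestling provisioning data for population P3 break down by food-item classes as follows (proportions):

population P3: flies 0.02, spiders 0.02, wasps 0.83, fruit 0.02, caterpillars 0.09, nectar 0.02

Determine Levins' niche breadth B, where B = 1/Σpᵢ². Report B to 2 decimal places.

Σpᵢ² = 0.02² + 0.02² + 0.83² + 0.02² + 0.09² + 0.02² = 0.0004 + 0.0004 + 0.6889 + 0.0004 + 0.0081 + 0.0004 = 0.6986
B = 1 / 0.6986 = 1.4314

1.43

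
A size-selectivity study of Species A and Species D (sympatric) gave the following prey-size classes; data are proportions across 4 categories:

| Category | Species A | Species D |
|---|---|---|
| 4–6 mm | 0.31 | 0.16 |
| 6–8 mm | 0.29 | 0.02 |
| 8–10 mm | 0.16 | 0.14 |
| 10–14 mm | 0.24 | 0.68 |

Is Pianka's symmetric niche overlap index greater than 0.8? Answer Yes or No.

Σ p₁ᵢp₂ᵢ = 0.0496 + 0.0058 + 0.0224 + 0.1632 = 0.2410
Σp_1ᵢ² = 0.31² + 0.29² + 0.16² + 0.24² = 0.0961 + 0.0841 + 0.0256 + 0.0576 = 0.2634
Σp_2ᵢ² = 0.16² + 0.02² + 0.14² + 0.68² = 0.0256 + 0.0004 + 0.0196 + 0.4624 = 0.5080
O = 0.2410 / √(0.2634 × 0.5080) = 0.2410 / 0.36580 = 0.6588
O = 0.6588 < 0.8 → No.

No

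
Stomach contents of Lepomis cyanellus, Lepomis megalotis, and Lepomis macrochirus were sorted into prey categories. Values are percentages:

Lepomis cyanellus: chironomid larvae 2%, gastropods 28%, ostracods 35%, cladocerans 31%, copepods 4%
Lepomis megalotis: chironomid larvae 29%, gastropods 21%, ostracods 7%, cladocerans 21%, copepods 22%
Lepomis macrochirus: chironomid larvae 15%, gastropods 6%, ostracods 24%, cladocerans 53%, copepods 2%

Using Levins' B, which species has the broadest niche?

Convert percentages to proportions (divide by 100).
Σp_cyanᵢ² = 0.02² + 0.28² + 0.35² + 0.31² + 0.04² = 0.0004 + 0.0784 + 0.1225 + 0.0961 + 0.0016 = 0.2990
B_cyan = 1 / 0.2990 = 3.3445
Σp_megaᵢ² = 0.29² + 0.21² + 0.07² + 0.21² + 0.22² = 0.0841 + 0.0441 + 0.0049 + 0.0441 + 0.0484 = 0.2256
B_mega = 1 / 0.2256 = 4.4326
Σp_macrᵢ² = 0.15² + 0.06² + 0.24² + 0.53² + 0.02² = 0.0225 + 0.0036 + 0.0576 + 0.2809 + 0.0004 = 0.3650
B_macr = 1 / 0.3650 = 2.7397
Highest B → broadest niche (most generalist): Lepomis megalotis (B = 4.43).

Lepomis megalotis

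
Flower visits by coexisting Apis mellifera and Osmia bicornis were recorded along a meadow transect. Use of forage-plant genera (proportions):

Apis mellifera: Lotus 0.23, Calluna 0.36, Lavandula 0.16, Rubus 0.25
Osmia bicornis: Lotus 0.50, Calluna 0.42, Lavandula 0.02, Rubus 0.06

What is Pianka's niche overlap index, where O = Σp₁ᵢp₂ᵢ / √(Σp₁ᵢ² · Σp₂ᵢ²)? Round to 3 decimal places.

0.833

Σ p₁ᵢp₂ᵢ = 0.1150 + 0.1512 + 0.0032 + 0.0150 = 0.2844
Σp_1ᵢ² = 0.23² + 0.36² + 0.16² + 0.25² = 0.0529 + 0.1296 + 0.0256 + 0.0625 = 0.2706
Σp_2ᵢ² = 0.50² + 0.42² + 0.02² + 0.06² = 0.2500 + 0.1764 + 0.0004 + 0.0036 = 0.4304
O = 0.2844 / √(0.2706 × 0.4304) = 0.2844 / 0.341272 = 0.83335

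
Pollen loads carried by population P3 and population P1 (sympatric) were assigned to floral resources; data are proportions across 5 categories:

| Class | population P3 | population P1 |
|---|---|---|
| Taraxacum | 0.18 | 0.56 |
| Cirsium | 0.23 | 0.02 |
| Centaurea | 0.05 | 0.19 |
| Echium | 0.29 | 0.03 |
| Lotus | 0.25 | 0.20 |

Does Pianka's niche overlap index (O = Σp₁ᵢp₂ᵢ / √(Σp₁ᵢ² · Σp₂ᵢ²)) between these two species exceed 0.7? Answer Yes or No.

No

Σ p₁ᵢp₂ᵢ = 0.1008 + 0.0046 + 0.0095 + 0.0087 + 0.0500 = 0.1736
Σp_1ᵢ² = 0.18² + 0.23² + 0.05² + 0.29² + 0.25² = 0.0324 + 0.0529 + 0.0025 + 0.0841 + 0.0625 = 0.2344
Σp_2ᵢ² = 0.56² + 0.02² + 0.19² + 0.03² + 0.20² = 0.3136 + 0.0004 + 0.0361 + 0.0009 + 0.0400 = 0.3910
O = 0.1736 / √(0.2344 × 0.3910) = 0.1736 / 0.30274 = 0.5734
O = 0.5734 < 0.7 → No.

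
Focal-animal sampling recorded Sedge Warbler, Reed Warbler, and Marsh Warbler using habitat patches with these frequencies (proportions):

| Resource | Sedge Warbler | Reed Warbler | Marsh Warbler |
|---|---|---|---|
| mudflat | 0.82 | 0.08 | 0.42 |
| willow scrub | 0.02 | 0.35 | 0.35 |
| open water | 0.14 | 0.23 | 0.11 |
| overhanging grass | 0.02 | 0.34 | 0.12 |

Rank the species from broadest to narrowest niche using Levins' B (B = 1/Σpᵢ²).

Reed Warbler > Marsh Warbler > Sedge Warbler

Σp_Sedgᵢ² = 0.82² + 0.02² + 0.14² + 0.02² = 0.6724 + 0.0004 + 0.0196 + 0.0004 = 0.6928
B_Sedg = 1 / 0.6928 = 1.4434
Σp_Reedᵢ² = 0.08² + 0.35² + 0.23² + 0.34² = 0.0064 + 0.1225 + 0.0529 + 0.1156 = 0.2974
B_Reed = 1 / 0.2974 = 3.3625
Σp_Marsᵢ² = 0.42² + 0.35² + 0.11² + 0.12² = 0.1764 + 0.1225 + 0.0121 + 0.0144 = 0.3254
B_Mars = 1 / 0.3254 = 3.0731
Ranking by B (broadest → narrowest): Reed Warbler (3.36) > Marsh Warbler (3.07) > Sedge Warbler (1.44)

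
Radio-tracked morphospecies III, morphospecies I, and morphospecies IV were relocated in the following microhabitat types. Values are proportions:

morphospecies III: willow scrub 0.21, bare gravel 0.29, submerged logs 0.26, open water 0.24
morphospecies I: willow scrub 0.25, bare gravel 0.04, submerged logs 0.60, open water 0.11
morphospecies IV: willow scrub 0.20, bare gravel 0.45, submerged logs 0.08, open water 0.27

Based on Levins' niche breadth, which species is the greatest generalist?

Σp_IIIᵢ² = 0.21² + 0.29² + 0.26² + 0.24² = 0.0441 + 0.0841 + 0.0676 + 0.0576 = 0.2534
B_III = 1 / 0.2534 = 3.9463
Σp_Iᵢ² = 0.25² + 0.04² + 0.60² + 0.11² = 0.0625 + 0.0016 + 0.3600 + 0.0121 = 0.4362
B_I = 1 / 0.4362 = 2.2925
Σp_IVᵢ² = 0.20² + 0.45² + 0.08² + 0.27² = 0.0400 + 0.2025 + 0.0064 + 0.0729 = 0.3218
B_IV = 1 / 0.3218 = 3.1075
Highest B → broadest niche (most generalist): morphospecies III (B = 3.95).

morphospecies III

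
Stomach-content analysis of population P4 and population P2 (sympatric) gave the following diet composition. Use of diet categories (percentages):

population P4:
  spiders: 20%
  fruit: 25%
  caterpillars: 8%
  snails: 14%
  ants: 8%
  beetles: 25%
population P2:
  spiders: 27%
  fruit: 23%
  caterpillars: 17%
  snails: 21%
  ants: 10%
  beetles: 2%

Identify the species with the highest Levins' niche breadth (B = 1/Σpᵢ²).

population P4

Convert percentages to proportions (divide by 100).
Σp_P4ᵢ² = 0.20² + 0.25² + 0.08² + 0.14² + 0.08² + 0.25² = 0.0400 + 0.0625 + 0.0064 + 0.0196 + 0.0064 + 0.0625 = 0.1974
B_P4 = 1 / 0.1974 = 5.0659
Σp_P2ᵢ² = 0.27² + 0.23² + 0.17² + 0.21² + 0.10² + 0.02² = 0.0729 + 0.0529 + 0.0289 + 0.0441 + 0.0100 + 0.0004 = 0.2092
B_P2 = 1 / 0.2092 = 4.7801
Highest B → broadest niche (most generalist): population P4 (B = 5.07).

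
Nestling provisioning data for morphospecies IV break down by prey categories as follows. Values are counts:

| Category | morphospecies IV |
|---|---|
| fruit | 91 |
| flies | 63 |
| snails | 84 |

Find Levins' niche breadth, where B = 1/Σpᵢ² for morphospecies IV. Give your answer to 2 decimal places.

Proportions for morphospecies IV (n=238): 91/238=0.3824, 63/238=0.2647, 84/238=0.3529
Σpᵢ² = 0.3824² + 0.2647² + 0.3529² = 0.146230 + 0.070066 + 0.124538 = 0.340834
B = 1 / 0.340834 = 2.9340

2.93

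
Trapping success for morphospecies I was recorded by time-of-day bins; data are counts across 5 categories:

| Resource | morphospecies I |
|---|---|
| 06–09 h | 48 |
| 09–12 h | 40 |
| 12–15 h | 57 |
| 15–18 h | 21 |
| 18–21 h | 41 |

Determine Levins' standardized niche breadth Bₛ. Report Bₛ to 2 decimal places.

Proportions for morphospecies I (n=207): 48/207=0.2319, 40/207=0.1932, 57/207=0.2754, 21/207=0.1014, 41/207=0.1981
Σpᵢ² = 0.2319² + 0.1932² + 0.2754² + 0.1014² + 0.1981² = 0.053778 + 0.037326 + 0.075845 + 0.010282 + 0.039244 = 0.216475
B = 1 / 0.216475 = 4.6195
Bₛ = (B − 1)/(n − 1) = (4.6195 − 1)/(5 − 1) = 3.6195/4 = 0.9049

0.90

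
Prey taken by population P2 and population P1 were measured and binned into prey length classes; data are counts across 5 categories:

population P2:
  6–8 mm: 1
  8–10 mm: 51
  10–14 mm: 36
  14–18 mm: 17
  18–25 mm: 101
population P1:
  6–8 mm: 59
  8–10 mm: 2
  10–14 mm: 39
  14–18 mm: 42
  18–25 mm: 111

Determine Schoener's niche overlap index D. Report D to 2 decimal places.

Proportions for population P2 (n=206): 1/206=0.0049, 51/206=0.2476, 36/206=0.1748, 17/206=0.0825, 101/206=0.4903
Proportions for population P1 (n=253): 59/253=0.2332, 2/253=0.0079, 39/253=0.1542, 42/253=0.1660, 111/253=0.4387
Σ|p₁ᵢ − p₂ᵢ| = 0.2283 + 0.2397 + 0.0206 + 0.0835 + 0.0516 = 0.6237
D = 1 − ½ × 0.6237 = 1 − 0.31185 = 0.68815

0.69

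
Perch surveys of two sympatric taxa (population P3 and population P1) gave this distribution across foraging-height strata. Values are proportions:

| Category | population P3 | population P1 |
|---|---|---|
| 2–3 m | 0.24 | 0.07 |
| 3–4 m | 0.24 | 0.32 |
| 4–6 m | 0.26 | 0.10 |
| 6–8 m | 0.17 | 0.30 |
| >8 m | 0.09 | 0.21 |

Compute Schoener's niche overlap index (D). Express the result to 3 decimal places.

Σ|p₁ᵢ − p₂ᵢ| = 0.17 + 0.08 + 0.16 + 0.13 + 0.12 = 0.66
D = 1 − ½ × 0.66 = 1 − 0.330 = 0.67000

0.670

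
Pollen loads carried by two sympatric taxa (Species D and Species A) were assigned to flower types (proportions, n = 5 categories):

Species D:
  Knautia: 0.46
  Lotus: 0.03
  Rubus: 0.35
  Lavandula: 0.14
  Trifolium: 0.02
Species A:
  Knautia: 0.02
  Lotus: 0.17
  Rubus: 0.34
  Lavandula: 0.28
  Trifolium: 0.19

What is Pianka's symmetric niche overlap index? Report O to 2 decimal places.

0.58

Σ p₁ᵢp₂ᵢ = 0.0092 + 0.0051 + 0.1190 + 0.0392 + 0.0038 = 0.1763
Σp_1ᵢ² = 0.46² + 0.03² + 0.35² + 0.14² + 0.02² = 0.2116 + 0.0009 + 0.1225 + 0.0196 + 0.0004 = 0.3550
Σp_2ᵢ² = 0.02² + 0.17² + 0.34² + 0.28² + 0.19² = 0.0004 + 0.0289 + 0.1156 + 0.0784 + 0.0361 = 0.2594
O = 0.1763 / √(0.3550 × 0.2594) = 0.1763 / 0.30346 = 0.5810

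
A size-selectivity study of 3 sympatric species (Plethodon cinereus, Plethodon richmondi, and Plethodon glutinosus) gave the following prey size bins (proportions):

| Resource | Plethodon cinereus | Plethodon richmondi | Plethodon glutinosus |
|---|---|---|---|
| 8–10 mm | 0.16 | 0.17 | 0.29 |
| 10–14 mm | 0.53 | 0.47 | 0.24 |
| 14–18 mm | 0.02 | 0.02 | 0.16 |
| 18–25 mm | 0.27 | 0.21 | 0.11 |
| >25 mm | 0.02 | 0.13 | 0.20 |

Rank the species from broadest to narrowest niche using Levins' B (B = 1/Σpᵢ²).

Plethodon glutinosus > Plethodon richmondi > Plethodon cinereus

Σp_cineᵢ² = 0.16² + 0.53² + 0.02² + 0.27² + 0.02² = 0.0256 + 0.2809 + 0.0004 + 0.0729 + 0.0004 = 0.3802
B_cine = 1 / 0.3802 = 2.6302
Σp_richᵢ² = 0.17² + 0.47² + 0.02² + 0.21² + 0.13² = 0.0289 + 0.2209 + 0.0004 + 0.0441 + 0.0169 = 0.3112
B_rich = 1 / 0.3112 = 3.2134
Σp_glutᵢ² = 0.29² + 0.24² + 0.16² + 0.11² + 0.20² = 0.0841 + 0.0576 + 0.0256 + 0.0121 + 0.0400 = 0.2194
B_glut = 1 / 0.2194 = 4.5579
Ranking by B (broadest → narrowest): Plethodon glutinosus (4.56) > Plethodon richmondi (3.21) > Plethodon cinereus (2.63)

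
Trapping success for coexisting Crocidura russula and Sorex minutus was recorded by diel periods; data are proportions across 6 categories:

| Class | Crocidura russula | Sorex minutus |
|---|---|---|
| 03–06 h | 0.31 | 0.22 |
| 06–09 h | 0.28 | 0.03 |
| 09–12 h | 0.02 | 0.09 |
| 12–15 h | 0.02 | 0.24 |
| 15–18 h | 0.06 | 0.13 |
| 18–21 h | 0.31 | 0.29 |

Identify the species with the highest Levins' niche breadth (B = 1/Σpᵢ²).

Σp_russᵢ² = 0.31² + 0.28² + 0.02² + 0.02² + 0.06² + 0.31² = 0.0961 + 0.0784 + 0.0004 + 0.0004 + 0.0036 + 0.0961 = 0.2750
B_russ = 1 / 0.2750 = 3.6364
Σp_minuᵢ² = 0.22² + 0.03² + 0.09² + 0.24² + 0.13² + 0.29² = 0.0484 + 0.0009 + 0.0081 + 0.0576 + 0.0169 + 0.0841 = 0.2160
B_minu = 1 / 0.2160 = 4.6296
Highest B → broadest niche (most generalist): Sorex minutus (B = 4.63).

Sorex minutus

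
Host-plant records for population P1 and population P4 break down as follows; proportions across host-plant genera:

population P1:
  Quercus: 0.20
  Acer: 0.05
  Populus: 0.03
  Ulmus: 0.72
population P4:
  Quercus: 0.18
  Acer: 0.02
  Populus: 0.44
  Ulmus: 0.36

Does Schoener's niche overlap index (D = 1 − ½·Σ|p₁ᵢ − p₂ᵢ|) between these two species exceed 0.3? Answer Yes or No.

Yes

Σ|p₁ᵢ − p₂ᵢ| = 0.02 + 0.03 + 0.41 + 0.36 = 0.82
D = 1 − ½ × 0.82 = 1 − 0.410 = 0.5900
D = 0.5900 > 0.3 → Yes.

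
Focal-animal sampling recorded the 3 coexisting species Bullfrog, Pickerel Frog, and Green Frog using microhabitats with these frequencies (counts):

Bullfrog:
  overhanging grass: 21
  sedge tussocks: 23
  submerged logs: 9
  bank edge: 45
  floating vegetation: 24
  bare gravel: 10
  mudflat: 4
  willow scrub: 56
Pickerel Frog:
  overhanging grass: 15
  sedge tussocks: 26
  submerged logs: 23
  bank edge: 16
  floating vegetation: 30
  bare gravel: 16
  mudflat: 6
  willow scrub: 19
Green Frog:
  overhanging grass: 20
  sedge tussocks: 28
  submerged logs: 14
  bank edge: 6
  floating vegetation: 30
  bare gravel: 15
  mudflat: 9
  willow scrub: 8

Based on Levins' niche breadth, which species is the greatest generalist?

Proportions for Bullfrog (n=192): 21/192=0.1094, 23/192=0.1198, 9/192=0.0469, 45/192=0.2344, 24/192=0.1250, 10/192=0.0521, 4/192=0.0208, 56/192=0.2917
Proportions for Pickerel Frog (n=151): 15/151=0.0993, 26/151=0.1722, 23/151=0.1523, 16/151=0.1060, 30/151=0.1987, 16/151=0.1060, 6/151=0.0397, 19/151=0.1258
Proportions for Green Frog (n=130): 20/130=0.1538, 28/130=0.2154, 14/130=0.1077, 6/130=0.0462, 30/130=0.2308, 15/130=0.1154, 9/130=0.0692, 8/130=0.0615
Σp_Bullᵢ² = 0.1094² + 0.1198² + 0.0469² + 0.2344² + 0.1250² + 0.0521² + 0.0208² + 0.2917² = 0.011968 + 0.014352 + 0.002200 + 0.054943 + 0.015625 + 0.002714 + 0.000433 + 0.085089 = 0.187324
B_Bull = 1 / 0.187324 = 5.3383
Σp_Pickᵢ² = 0.0993² + 0.1722² + 0.1523² + 0.1060² + 0.1987² + 0.1060² + 0.0397² + 0.1258² = 0.009860 + 0.029653 + 0.023195 + 0.011236 + 0.039482 + 0.011236 + 0.001576 + 0.015826 = 0.142064
B_Pick = 1 / 0.142064 = 7.0391
Σp_Greeᵢ² = 0.1538² + 0.2154² + 0.1077² + 0.0462² + 0.2308² + 0.1154² + 0.0692² + 0.0615² = 0.023654 + 0.046397 + 0.011599 + 0.002134 + 0.053269 + 0.013317 + 0.004789 + 0.003782 = 0.158941
B_Gree = 1 / 0.158941 = 6.2916
Highest B → broadest niche (most generalist): Pickerel Frog (B = 7.04).

Pickerel Frog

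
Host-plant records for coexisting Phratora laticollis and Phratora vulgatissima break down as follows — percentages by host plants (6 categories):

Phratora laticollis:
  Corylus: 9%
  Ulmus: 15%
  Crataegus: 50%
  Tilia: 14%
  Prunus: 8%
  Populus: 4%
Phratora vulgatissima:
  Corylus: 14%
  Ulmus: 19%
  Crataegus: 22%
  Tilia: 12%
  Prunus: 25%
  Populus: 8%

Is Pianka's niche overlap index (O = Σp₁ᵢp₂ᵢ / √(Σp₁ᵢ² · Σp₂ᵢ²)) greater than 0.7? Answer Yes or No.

Yes

Convert percentages to proportions (divide by 100).
Σ p₁ᵢp₂ᵢ = 0.0126 + 0.0285 + 0.1100 + 0.0168 + 0.0200 + 0.0032 = 0.1911
Σp_1ᵢ² = 0.09² + 0.15² + 0.50² + 0.14² + 0.08² + 0.04² = 0.0081 + 0.0225 + 0.2500 + 0.0196 + 0.0064 + 0.0016 = 0.3082
Σp_2ᵢ² = 0.14² + 0.19² + 0.22² + 0.12² + 0.25² + 0.08² = 0.0196 + 0.0361 + 0.0484 + 0.0144 + 0.0625 + 0.0064 = 0.1874
O = 0.1911 / √(0.3082 × 0.1874) = 0.1911 / 0.24033 = 0.7952
O = 0.7952 > 0.7 → Yes.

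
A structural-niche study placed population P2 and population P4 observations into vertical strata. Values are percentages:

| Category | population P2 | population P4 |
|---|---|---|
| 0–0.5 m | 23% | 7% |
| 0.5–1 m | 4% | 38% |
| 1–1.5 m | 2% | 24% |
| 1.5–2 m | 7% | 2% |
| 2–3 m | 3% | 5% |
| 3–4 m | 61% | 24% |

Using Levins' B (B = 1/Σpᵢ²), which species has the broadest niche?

Convert percentages to proportions (divide by 100).
Σp_P2ᵢ² = 0.23² + 0.04² + 0.02² + 0.07² + 0.03² + 0.61² = 0.0529 + 0.0016 + 0.0004 + 0.0049 + 0.0009 + 0.3721 = 0.4328
B_P2 = 1 / 0.4328 = 2.3105
Σp_P4ᵢ² = 0.07² + 0.38² + 0.24² + 0.02² + 0.05² + 0.24² = 0.0049 + 0.1444 + 0.0576 + 0.0004 + 0.0025 + 0.0576 = 0.2674
B_P4 = 1 / 0.2674 = 3.7397
Highest B → broadest niche (most generalist): population P4 (B = 3.74).

population P4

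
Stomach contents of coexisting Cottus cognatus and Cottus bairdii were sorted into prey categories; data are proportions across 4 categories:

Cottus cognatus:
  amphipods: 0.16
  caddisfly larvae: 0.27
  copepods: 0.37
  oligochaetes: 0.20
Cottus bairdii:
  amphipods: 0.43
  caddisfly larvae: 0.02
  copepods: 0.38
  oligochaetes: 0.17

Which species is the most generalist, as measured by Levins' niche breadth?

Cottus cognatus

Σp_cognᵢ² = 0.16² + 0.27² + 0.37² + 0.20² = 0.0256 + 0.0729 + 0.1369 + 0.0400 = 0.2754
B_cogn = 1 / 0.2754 = 3.6311
Σp_bairᵢ² = 0.43² + 0.02² + 0.38² + 0.17² = 0.1849 + 0.0004 + 0.1444 + 0.0289 = 0.3586
B_bair = 1 / 0.3586 = 2.7886
Highest B → broadest niche (most generalist): Cottus cognatus (B = 3.63).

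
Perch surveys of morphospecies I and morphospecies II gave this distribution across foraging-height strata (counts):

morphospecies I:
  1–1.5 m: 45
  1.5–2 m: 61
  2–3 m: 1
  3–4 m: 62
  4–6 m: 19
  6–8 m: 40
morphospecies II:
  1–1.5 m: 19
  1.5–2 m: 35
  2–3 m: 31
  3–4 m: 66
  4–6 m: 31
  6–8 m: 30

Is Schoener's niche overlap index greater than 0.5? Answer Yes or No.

Proportions for morphospecies I (n=228): 45/228=0.1974, 61/228=0.2675, 1/228=0.0044, 62/228=0.2719, 19/228=0.0833, 40/228=0.1754
Proportions for morphospecies II (n=212): 19/212=0.0896, 35/212=0.1651, 31/212=0.1462, 66/212=0.3113, 31/212=0.1462, 30/212=0.1415
Σ|p₁ᵢ − p₂ᵢ| = 0.1078 + 0.1024 + 0.1418 + 0.0394 + 0.0629 + 0.0339 = 0.4882
D = 1 − ½ × 0.4882 = 1 − 0.24410 = 0.75590
D = 0.75590 > 0.5 → Yes.

Yes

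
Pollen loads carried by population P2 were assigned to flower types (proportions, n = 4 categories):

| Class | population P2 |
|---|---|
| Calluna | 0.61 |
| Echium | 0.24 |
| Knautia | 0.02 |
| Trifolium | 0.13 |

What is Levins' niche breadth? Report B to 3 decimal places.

Σpᵢ² = 0.61² + 0.24² + 0.02² + 0.13² = 0.3721 + 0.0576 + 0.0004 + 0.0169 = 0.4470
B = 1 / 0.4470 = 2.23714

2.237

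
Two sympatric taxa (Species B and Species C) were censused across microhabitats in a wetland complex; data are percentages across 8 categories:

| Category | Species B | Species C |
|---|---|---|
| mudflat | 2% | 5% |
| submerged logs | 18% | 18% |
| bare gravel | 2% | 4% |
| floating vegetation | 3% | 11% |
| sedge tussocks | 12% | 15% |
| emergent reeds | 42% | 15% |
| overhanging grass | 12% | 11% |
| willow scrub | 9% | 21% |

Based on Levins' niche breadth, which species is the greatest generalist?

Species C

Convert percentages to proportions (divide by 100).
Σp_Bᵢ² = 0.02² + 0.18² + 0.02² + 0.03² + 0.12² + 0.42² + 0.12² + 0.09² = 0.0004 + 0.0324 + 0.0004 + 0.0009 + 0.0144 + 0.1764 + 0.0144 + 0.0081 = 0.2474
B_B = 1 / 0.2474 = 4.0420
Σp_Cᵢ² = 0.05² + 0.18² + 0.04² + 0.11² + 0.15² + 0.15² + 0.11² + 0.21² = 0.0025 + 0.0324 + 0.0016 + 0.0121 + 0.0225 + 0.0225 + 0.0121 + 0.0441 = 0.1498
B_C = 1 / 0.1498 = 6.6756
Highest B → broadest niche (most generalist): Species C (B = 6.68).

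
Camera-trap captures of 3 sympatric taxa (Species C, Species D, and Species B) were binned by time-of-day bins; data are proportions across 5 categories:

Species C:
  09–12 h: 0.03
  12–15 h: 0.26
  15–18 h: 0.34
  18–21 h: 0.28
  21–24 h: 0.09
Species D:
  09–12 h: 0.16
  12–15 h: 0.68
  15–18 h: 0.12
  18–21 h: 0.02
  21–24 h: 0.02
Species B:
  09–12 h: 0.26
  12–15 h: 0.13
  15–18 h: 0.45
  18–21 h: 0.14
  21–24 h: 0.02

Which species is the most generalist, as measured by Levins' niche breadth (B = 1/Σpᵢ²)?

Species C

Σp_Cᵢ² = 0.03² + 0.26² + 0.34² + 0.28² + 0.09² = 0.0009 + 0.0676 + 0.1156 + 0.0784 + 0.0081 = 0.2706
B_C = 1 / 0.2706 = 3.6955
Σp_Dᵢ² = 0.16² + 0.68² + 0.12² + 0.02² + 0.02² = 0.0256 + 0.4624 + 0.0144 + 0.0004 + 0.0004 = 0.5032
B_D = 1 / 0.5032 = 1.9873
Σp_Bᵢ² = 0.26² + 0.13² + 0.45² + 0.14² + 0.02² = 0.0676 + 0.0169 + 0.2025 + 0.0196 + 0.0004 = 0.3070
B_B = 1 / 0.3070 = 3.2573
Highest B → broadest niche (most generalist): Species C (B = 3.70).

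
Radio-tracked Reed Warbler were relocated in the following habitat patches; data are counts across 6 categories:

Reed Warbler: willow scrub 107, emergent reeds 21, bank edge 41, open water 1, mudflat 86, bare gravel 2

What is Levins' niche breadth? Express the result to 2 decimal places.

Proportions for Reed Warbler (n=258): 107/258=0.4147, 21/258=0.0814, 41/258=0.1589, 1/258=0.0039, 86/258=0.3333, 2/258=0.0078
Σpᵢ² = 0.4147² + 0.0814² + 0.1589² + 0.0039² + 0.3333² + 0.0078² = 0.171976 + 0.006626 + 0.025249 + 0.000015 + 0.111089 + 0.000061 = 0.315016
B = 1 / 0.315016 = 3.1744

3.17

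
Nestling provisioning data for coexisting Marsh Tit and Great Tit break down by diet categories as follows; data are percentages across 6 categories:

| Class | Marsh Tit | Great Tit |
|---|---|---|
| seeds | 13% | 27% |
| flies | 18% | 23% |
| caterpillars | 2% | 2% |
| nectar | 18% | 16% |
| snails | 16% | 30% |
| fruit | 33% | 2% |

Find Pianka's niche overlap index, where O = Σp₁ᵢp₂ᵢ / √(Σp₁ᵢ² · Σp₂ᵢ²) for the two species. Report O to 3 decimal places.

Convert percentages to proportions (divide by 100).
Σ p₁ᵢp₂ᵢ = 0.0351 + 0.0414 + 0.0004 + 0.0288 + 0.0480 + 0.0066 = 0.1603
Σp_1ᵢ² = 0.13² + 0.18² + 0.02² + 0.18² + 0.16² + 0.33² = 0.0169 + 0.0324 + 0.0004 + 0.0324 + 0.0256 + 0.1089 = 0.2166
Σp_2ᵢ² = 0.27² + 0.23² + 0.02² + 0.16² + 0.30² + 0.02² = 0.0729 + 0.0529 + 0.0004 + 0.0256 + 0.0900 + 0.0004 = 0.2422
O = 0.1603 / √(0.2166 × 0.2422) = 0.1603 / 0.229043 = 0.69987

0.700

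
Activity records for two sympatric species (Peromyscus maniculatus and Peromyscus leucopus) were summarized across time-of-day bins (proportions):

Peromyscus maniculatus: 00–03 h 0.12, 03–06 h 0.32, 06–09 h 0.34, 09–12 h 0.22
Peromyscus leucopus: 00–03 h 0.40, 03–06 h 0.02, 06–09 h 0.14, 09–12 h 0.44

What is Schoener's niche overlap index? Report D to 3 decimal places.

Σ|p₁ᵢ − p₂ᵢ| = 0.28 + 0.30 + 0.20 + 0.22 = 1.00
D = 1 − ½ × 1.00 = 1 − 0.500 = 0.50000

0.500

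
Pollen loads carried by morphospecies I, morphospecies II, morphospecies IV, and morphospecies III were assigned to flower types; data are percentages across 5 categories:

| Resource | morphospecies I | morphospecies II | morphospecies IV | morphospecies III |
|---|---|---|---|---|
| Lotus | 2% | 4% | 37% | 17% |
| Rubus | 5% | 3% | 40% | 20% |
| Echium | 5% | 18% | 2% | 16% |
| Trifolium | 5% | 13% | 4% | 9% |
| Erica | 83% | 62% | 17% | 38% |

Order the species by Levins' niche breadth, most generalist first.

Convert percentages to proportions (divide by 100).
Σp_Iᵢ² = 0.02² + 0.05² + 0.05² + 0.05² + 0.83² = 0.0004 + 0.0025 + 0.0025 + 0.0025 + 0.6889 = 0.6968
B_I = 1 / 0.6968 = 1.4351
Σp_IIᵢ² = 0.04² + 0.03² + 0.18² + 0.13² + 0.62² = 0.0016 + 0.0009 + 0.0324 + 0.0169 + 0.3844 = 0.4362
B_II = 1 / 0.4362 = 2.2925
Σp_IVᵢ² = 0.37² + 0.40² + 0.02² + 0.04² + 0.17² = 0.1369 + 0.1600 + 0.0004 + 0.0016 + 0.0289 = 0.3278
B_IV = 1 / 0.3278 = 3.0506
Σp_IIIᵢ² = 0.17² + 0.20² + 0.16² + 0.09² + 0.38² = 0.0289 + 0.0400 + 0.0256 + 0.0081 + 0.1444 = 0.2470
B_III = 1 / 0.2470 = 4.0486
Ranking by B (broadest → narrowest): morphospecies III (4.05) > morphospecies IV (3.05) > morphospecies II (2.29) > morphospecies I (1.44)

morphospecies III > morphospecies IV > morphospecies II > morphospecies I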